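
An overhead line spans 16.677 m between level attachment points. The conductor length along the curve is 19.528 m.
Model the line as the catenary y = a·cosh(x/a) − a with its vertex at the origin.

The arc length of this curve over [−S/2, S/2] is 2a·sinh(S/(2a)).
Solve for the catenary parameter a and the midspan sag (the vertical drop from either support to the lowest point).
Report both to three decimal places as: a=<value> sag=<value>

seed: a₀ = √(S³/(24(L−S))) = √(16.677³/(24·2.851)) = 8.233276
iter 1: u=1.012780  f(a)=+1.498e-01  f'(a)=-7.662e-01  a ← 8.233276 − (+1.498e-01/-7.662e-01) = 8.428826
iter 2: u=0.989284  f(a)=+5.504e-03  f'(a)=-7.109e-01  a ← 8.428826 − (+5.504e-03/-7.109e-01) = 8.436569
iter 3: u=0.988376  f(a)=+8.056e-06  f'(a)=-7.088e-01  a ← 8.436569 − (+8.056e-06/-7.088e-01) = 8.436580
iter 4: u=0.988374  f(a)=+1.731e-11  f'(a)=-7.088e-01  a ← 8.436580 − (+1.731e-11/-7.088e-01) = 8.436580
iter 5: u=0.988374  f(a)=+0.000e+00  f'(a)=-7.088e-01  a ← 8.436580 − (+0.000e+00/-7.088e-01) = 8.436580
converged: |Δa| < 1e-12 after 5 iterations
sag = a·(cosh(S/(2a)) − 1) = 8.436580·(cosh(0.988374) − 1) = 4.467356
T_max/T_min = cosh(S/(2a)) = 1.529522

a=8.437 sag=4.467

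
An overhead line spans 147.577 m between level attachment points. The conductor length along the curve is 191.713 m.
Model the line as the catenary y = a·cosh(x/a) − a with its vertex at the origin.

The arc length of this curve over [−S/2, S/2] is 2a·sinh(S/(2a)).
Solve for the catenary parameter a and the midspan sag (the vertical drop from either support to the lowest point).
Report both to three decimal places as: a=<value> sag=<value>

a=57.402 sag=54.327

seed: a₀ = √(S³/(24(L−S))) = √(147.577³/(24·44.136)) = 55.084056
iter 1: u=1.339562  f(a)=+4.133e+00  f'(a)=-1.909e+00  a ← 55.084056 − (+4.133e+00/-1.909e+00) = 57.249159
iter 2: u=1.288901  f(a)=+2.562e-01  f'(a)=-1.679e+00  a ← 57.249159 − (+2.562e-01/-1.679e+00) = 57.401735
iter 3: u=1.285475  f(a)=+1.128e-03  f'(a)=-1.664e+00  a ← 57.401735 − (+1.128e-03/-1.664e+00) = 57.402413
iter 4: u=1.285460  f(a)=+2.208e-08  f'(a)=-1.664e+00  a ← 57.402413 − (+2.208e-08/-1.664e+00) = 57.402413
iter 5: u=1.285460  f(a)=+0.000e+00  f'(a)=-1.664e+00  a ← 57.402413 − (+0.000e+00/-1.664e+00) = 57.402413
converged: |Δa| < 1e-12 after 5 iterations
sag = a·(cosh(S/(2a)) − 1) = 57.402413·(cosh(1.285460) − 1) = 54.327196
T_max/T_min = cosh(S/(2a)) = 1.946427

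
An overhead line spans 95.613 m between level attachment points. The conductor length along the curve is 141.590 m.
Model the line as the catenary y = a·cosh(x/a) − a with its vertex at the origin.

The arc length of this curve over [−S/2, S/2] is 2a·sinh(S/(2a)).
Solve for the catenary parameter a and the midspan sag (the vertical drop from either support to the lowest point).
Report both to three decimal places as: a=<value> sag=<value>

a=29.985 sag=46.898

seed: a₀ = √(S³/(24(L−S))) = √(95.613³/(24·45.977)) = 28.144885
iter 1: u=1.698586  f(a)=+7.107e+00  f'(a)=-4.312e+00  a ← 28.144885 − (+7.107e+00/-4.312e+00) = 29.792961
iter 2: u=1.604624  f(a)=+6.721e-01  f'(a)=-3.532e+00  a ← 29.792961 − (+6.721e-01/-3.532e+00) = 29.983241
iter 3: u=1.594441  f(a)=+7.396e-03  f'(a)=-3.455e+00  a ← 29.983241 − (+7.396e-03/-3.455e+00) = 29.985382
iter 4: u=1.594327  f(a)=+9.175e-07  f'(a)=-3.454e+00  a ← 29.985382 − (+9.175e-07/-3.454e+00) = 29.985383
iter 5: u=1.594327  f(a)=+2.842e-14  f'(a)=-3.454e+00  a ← 29.985383 − (+2.842e-14/-3.454e+00) = 29.985383
converged: |Δa| < 1e-12 after 5 iterations
sag = a·(cosh(S/(2a)) − 1) = 29.985383·(cosh(1.594327) − 1) = 46.898004
T_max/T_min = cosh(S/(2a)) = 2.564029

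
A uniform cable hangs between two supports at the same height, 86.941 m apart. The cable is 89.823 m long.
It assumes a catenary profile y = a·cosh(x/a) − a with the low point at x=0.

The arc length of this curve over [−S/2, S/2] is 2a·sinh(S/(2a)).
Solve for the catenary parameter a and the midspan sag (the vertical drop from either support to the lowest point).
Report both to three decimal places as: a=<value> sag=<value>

seed: a₀ = √(S³/(24(L−S))) = √(86.941³/(24·2.882)) = 97.473001
iter 1: u=0.445975  f(a)=+2.880e-02  f'(a)=-6.032e-02  a ← 97.473001 − (+2.880e-02/-6.032e-02) = 97.950408
iter 2: u=0.443801  f(a)=+2.129e-04  f'(a)=-5.943e-02  a ← 97.950408 − (+2.129e-04/-5.943e-02) = 97.953991
iter 3: u=0.443785  f(a)=+1.184e-08  f'(a)=-5.942e-02  a ← 97.953991 − (+1.184e-08/-5.942e-02) = 97.953991
iter 4: u=0.443785  f(a)=+1.421e-14  f'(a)=-5.942e-02  a ← 97.953991 − (+1.421e-14/-5.942e-02) = 97.953991
converged: |Δa| < 1e-12 after 4 iterations
sag = a·(cosh(S/(2a)) − 1) = 97.953991·(cosh(0.443785) − 1) = 9.805125
T_max/T_min = cosh(S/(2a)) = 1.100099

a=97.954 sag=9.805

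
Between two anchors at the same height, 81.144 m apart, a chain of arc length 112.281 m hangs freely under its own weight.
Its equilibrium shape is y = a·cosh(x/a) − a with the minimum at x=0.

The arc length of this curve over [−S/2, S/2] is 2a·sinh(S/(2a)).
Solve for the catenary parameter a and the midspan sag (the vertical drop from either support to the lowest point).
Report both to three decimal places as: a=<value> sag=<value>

seed: a₀ = √(S³/(24(L−S))) = √(81.144³/(24·31.137)) = 26.738720
iter 1: u=1.517350  f(a)=+3.787e+00  f'(a)=-2.911e+00  a ← 26.738720 − (+3.787e+00/-2.911e+00) = 28.039662
iter 2: u=1.446950  f(a)=+2.939e-01  f'(a)=-2.475e+00  a ← 28.039662 − (+2.939e-01/-2.475e+00) = 28.158412
iter 3: u=1.440848  f(a)=+2.100e-03  f'(a)=-2.440e+00  a ← 28.158412 − (+2.100e-03/-2.440e+00) = 28.159273
iter 4: u=1.440804  f(a)=+1.089e-07  f'(a)=-2.440e+00  a ← 28.159273 − (+1.089e-07/-2.440e+00) = 28.159273
iter 5: u=1.440804  f(a)=+0.000e+00  f'(a)=-2.440e+00  a ← 28.159273 − (+0.000e+00/-2.440e+00) = 28.159273
converged: |Δa| < 1e-12 after 5 iterations
sag = a·(cosh(S/(2a)) − 1) = 28.159273·(cosh(1.440804) − 1) = 34.647577
T_max/T_min = cosh(S/(2a)) = 2.230414

a=28.159 sag=34.648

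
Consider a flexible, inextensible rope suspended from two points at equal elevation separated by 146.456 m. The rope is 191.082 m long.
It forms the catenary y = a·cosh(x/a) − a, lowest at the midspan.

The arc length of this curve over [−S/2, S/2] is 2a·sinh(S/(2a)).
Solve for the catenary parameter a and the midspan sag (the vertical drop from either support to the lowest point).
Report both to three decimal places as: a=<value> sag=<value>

seed: a₀ = √(S³/(24(L−S))) = √(146.456³/(24·44.626)) = 54.157817
iter 1: u=1.352122  f(a)=+4.261e+00  f'(a)=-1.970e+00  a ← 54.157817 − (+4.261e+00/-1.970e+00) = 56.321404
iter 2: u=1.300181  f(a)=+2.687e-01  f'(a)=-1.728e+00  a ← 56.321404 − (+2.687e-01/-1.728e+00) = 56.476852
iter 3: u=1.296602  f(a)=+1.227e-03  f'(a)=-1.713e+00  a ← 56.476852 − (+1.227e-03/-1.713e+00) = 56.477568
iter 4: u=1.296586  f(a)=+2.584e-08  f'(a)=-1.713e+00  a ← 56.477568 − (+2.584e-08/-1.713e+00) = 56.477568
iter 5: u=1.296586  f(a)=+0.000e+00  f'(a)=-1.713e+00  a ← 56.477568 − (+0.000e+00/-1.713e+00) = 56.477568
converged: |Δa| < 1e-12 after 5 iterations
sag = a·(cosh(S/(2a)) − 1) = 56.477568·(cosh(1.296586) − 1) = 54.508009
T_max/T_min = cosh(S/(2a)) = 1.965127

a=56.478 sag=54.508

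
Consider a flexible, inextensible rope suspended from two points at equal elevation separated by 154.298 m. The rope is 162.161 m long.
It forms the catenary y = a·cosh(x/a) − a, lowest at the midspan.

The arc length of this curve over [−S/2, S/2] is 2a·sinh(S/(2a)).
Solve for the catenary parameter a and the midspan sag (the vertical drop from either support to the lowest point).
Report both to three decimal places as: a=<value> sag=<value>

seed: a₀ = √(S³/(24(L−S))) = √(154.298³/(24·7.863)) = 139.521355
iter 1: u=0.552955  f(a)=+1.211e-01  f'(a)=-1.162e-01  a ← 139.521355 − (+1.211e-01/-1.162e-01) = 140.563438
iter 2: u=0.548855  f(a)=+1.370e-03  f'(a)=-1.136e-01  a ← 140.563438 − (+1.370e-03/-1.136e-01) = 140.575500
iter 3: u=0.548808  f(a)=+1.798e-07  f'(a)=-1.136e-01  a ← 140.575500 − (+1.798e-07/-1.136e-01) = 140.575501
iter 4: u=0.548808  f(a)=+2.842e-14  f'(a)=-1.136e-01  a ← 140.575501 − (+2.842e-14/-1.136e-01) = 140.575501
converged: |Δa| < 1e-12 after 4 iterations
sag = a·(cosh(S/(2a)) − 1) = 140.575501·(cosh(0.548808) − 1) = 21.706719
T_max/T_min = cosh(S/(2a)) = 1.154413

a=140.576 sag=21.707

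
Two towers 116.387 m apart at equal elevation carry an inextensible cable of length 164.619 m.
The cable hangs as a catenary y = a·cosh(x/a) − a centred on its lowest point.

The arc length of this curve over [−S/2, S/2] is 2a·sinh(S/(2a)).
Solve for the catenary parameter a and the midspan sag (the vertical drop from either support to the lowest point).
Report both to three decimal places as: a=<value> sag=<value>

a=39.010 sag=52.076

seed: a₀ = √(S³/(24(L−S))) = √(116.387³/(24·48.232)) = 36.904851
iter 1: u=1.576852  f(a)=+6.364e+00  f'(a)=-3.324e+00  a ← 36.904851 − (+6.364e+00/-3.324e+00) = 38.819245
iter 2: u=1.499089  f(a)=+5.287e-01  f'(a)=-2.793e+00  a ← 38.819245 − (+5.287e-01/-2.793e+00) = 39.008554
iter 3: u=1.491814  f(a)=+4.380e-03  f'(a)=-2.747e+00  a ← 39.008554 − (+4.380e-03/-2.747e+00) = 39.010149
iter 4: u=1.491753  f(a)=+3.061e-07  f'(a)=-2.746e+00  a ← 39.010149 − (+3.061e-07/-2.746e+00) = 39.010149
iter 5: u=1.491753  f(a)=+0.000e+00  f'(a)=-2.746e+00  a ← 39.010149 − (+0.000e+00/-2.746e+00) = 39.010149
converged: |Δa| < 1e-12 after 5 iterations
sag = a·(cosh(S/(2a)) − 1) = 39.010149·(cosh(1.491753) − 1) = 52.075775
T_max/T_min = cosh(S/(2a)) = 2.334929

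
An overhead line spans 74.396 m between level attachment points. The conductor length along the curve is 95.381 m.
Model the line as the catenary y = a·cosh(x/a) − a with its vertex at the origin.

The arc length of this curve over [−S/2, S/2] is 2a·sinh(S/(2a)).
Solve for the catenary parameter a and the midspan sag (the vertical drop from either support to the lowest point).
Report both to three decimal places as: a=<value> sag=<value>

a=29.732 sag=26.467

seed: a₀ = √(S³/(24(L−S))) = √(74.396³/(24·20.985)) = 28.593299
iter 1: u=1.300934  f(a)=+1.849e+00  f'(a)=-1.732e+00  a ← 28.593299 − (+1.849e+00/-1.732e+00) = 29.661038
iter 2: u=1.254103  f(a)=+1.086e-01  f'(a)=-1.534e+00  a ← 29.661038 − (+1.086e-01/-1.534e+00) = 29.731858
iter 3: u=1.251116  f(a)=+4.266e-04  f'(a)=-1.522e+00  a ← 29.731858 − (+4.266e-04/-1.522e+00) = 29.732139
iter 4: u=1.251104  f(a)=+6.636e-09  f'(a)=-1.522e+00  a ← 29.732139 − (+6.636e-09/-1.522e+00) = 29.732139
iter 5: u=1.251104  f(a)=+2.842e-14  f'(a)=-1.522e+00  a ← 29.732139 − (+2.842e-14/-1.522e+00) = 29.732139
converged: |Δa| < 1e-12 after 5 iterations
sag = a·(cosh(S/(2a)) − 1) = 29.732139·(cosh(1.251104) − 1) = 26.467362
T_max/T_min = cosh(S/(2a)) = 1.890194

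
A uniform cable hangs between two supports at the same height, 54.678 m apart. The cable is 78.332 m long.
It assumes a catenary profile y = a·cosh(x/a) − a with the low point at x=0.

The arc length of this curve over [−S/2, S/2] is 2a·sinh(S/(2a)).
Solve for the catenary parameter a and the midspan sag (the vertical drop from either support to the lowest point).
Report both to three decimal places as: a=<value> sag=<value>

seed: a₀ = √(S³/(24(L−S))) = √(54.678³/(24·23.654)) = 16.969186
iter 1: u=1.611097  f(a)=+3.267e+00  f'(a)=-3.582e+00  a ← 16.969186 − (+3.267e+00/-3.582e+00) = 17.881151
iter 2: u=1.528928  f(a)=+2.818e-01  f'(a)=-2.988e+00  a ← 17.881151 − (+2.818e-01/-2.988e+00) = 17.975459
iter 3: u=1.520907  f(a)=+2.535e-03  f'(a)=-2.935e+00  a ← 17.975459 − (+2.535e-03/-2.935e+00) = 17.976323
iter 4: u=1.520834  f(a)=+2.092e-07  f'(a)=-2.934e+00  a ← 17.976323 − (+2.092e-07/-2.934e+00) = 17.976323
iter 5: u=1.520834  f(a)=+1.421e-14  f'(a)=-2.934e+00  a ← 17.976323 − (+1.421e-14/-2.934e+00) = 17.976323
converged: |Δa| < 1e-12 after 5 iterations
sag = a·(cosh(S/(2a)) − 1) = 17.976323·(cosh(1.520834) − 1) = 25.118036
T_max/T_min = cosh(S/(2a)) = 2.397284

a=17.976 sag=25.118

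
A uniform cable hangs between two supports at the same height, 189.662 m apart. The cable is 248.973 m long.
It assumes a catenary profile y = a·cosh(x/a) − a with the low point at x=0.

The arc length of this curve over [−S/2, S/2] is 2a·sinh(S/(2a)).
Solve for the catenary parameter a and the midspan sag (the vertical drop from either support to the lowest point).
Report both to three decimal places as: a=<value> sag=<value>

a=72.269 sag=71.674

seed: a₀ = √(S³/(24(L−S))) = √(189.662³/(24·59.311)) = 69.230464
iter 1: u=1.369787  f(a)=+5.819e+00  f'(a)=-2.057e+00  a ← 69.230464 − (+5.819e+00/-2.057e+00) = 72.059246
iter 2: u=1.316014  f(a)=+3.757e-01  f'(a)=-1.799e+00  a ← 72.059246 − (+3.757e-01/-1.799e+00) = 72.268028
iter 3: u=1.312212  f(a)=+1.805e-03  f'(a)=-1.782e+00  a ← 72.268028 − (+1.805e-03/-1.782e+00) = 72.269041
iter 4: u=1.312194  f(a)=+4.209e-08  f'(a)=-1.782e+00  a ← 72.269041 − (+4.209e-08/-1.782e+00) = 72.269041
iter 5: u=1.312194  f(a)=+2.842e-14  f'(a)=-1.782e+00  a ← 72.269041 − (+2.842e-14/-1.782e+00) = 72.269041
converged: |Δa| < 1e-12 after 5 iterations
sag = a·(cosh(S/(2a)) − 1) = 72.269041·(cosh(1.312194) − 1) = 71.674361
T_max/T_min = cosh(S/(2a)) = 1.991771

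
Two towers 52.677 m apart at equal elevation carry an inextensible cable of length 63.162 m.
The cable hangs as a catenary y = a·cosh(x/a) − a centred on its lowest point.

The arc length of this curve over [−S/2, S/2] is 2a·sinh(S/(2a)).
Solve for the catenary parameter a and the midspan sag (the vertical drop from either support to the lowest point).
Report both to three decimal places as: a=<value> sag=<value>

seed: a₀ = √(S³/(24(L−S))) = √(52.677³/(24·10.485)) = 24.101369
iter 1: u=1.092822  f(a)=+6.442e-01  f'(a)=-9.785e-01  a ← 24.101369 − (+6.442e-01/-9.785e-01) = 24.759704
iter 2: u=1.063765  f(a)=+2.734e-02  f'(a)=-8.971e-01  a ← 24.759704 − (+2.734e-02/-8.971e-01) = 24.790179
iter 3: u=1.062457  f(a)=+5.407e-05  f'(a)=-8.935e-01  a ← 24.790179 − (+5.407e-05/-8.935e-01) = 24.790240
iter 4: u=1.062454  f(a)=+2.124e-10  f'(a)=-8.935e-01  a ← 24.790240 − (+2.124e-10/-8.935e-01) = 24.790240
iter 5: u=1.062454  f(a)=+0.000e+00  f'(a)=-8.935e-01  a ← 24.790240 − (+0.000e+00/-8.935e-01) = 24.790240
converged: |Δa| < 1e-12 after 5 iterations
sag = a·(cosh(S/(2a)) − 1) = 24.790240·(cosh(1.062454) − 1) = 15.358428
T_max/T_min = cosh(S/(2a)) = 1.619535

a=24.790 sag=15.358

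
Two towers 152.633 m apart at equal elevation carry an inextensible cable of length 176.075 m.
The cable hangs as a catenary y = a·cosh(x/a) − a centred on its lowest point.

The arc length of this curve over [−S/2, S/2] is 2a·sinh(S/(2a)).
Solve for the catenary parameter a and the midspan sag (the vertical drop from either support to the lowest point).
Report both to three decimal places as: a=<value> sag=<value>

seed: a₀ = √(S³/(24(L−S))) = √(152.633³/(24·23.442)) = 79.500472
iter 1: u=0.959950  f(a)=+1.104e+00  f'(a)=-6.459e-01  a ← 79.500472 − (+1.104e+00/-6.459e-01) = 81.209880
iter 2: u=0.939744  f(a)=+3.662e-02  f'(a)=-6.037e-01  a ← 81.209880 − (+3.662e-02/-6.037e-01) = 81.270531
iter 3: u=0.939043  f(a)=+4.333e-05  f'(a)=-6.023e-01  a ← 81.270531 − (+4.333e-05/-6.023e-01) = 81.270603
iter 4: u=0.939042  f(a)=+6.079e-11  f'(a)=-6.023e-01  a ← 81.270603 − (+6.079e-11/-6.023e-01) = 81.270603
iter 5: u=0.939042  f(a)=+0.000e+00  f'(a)=-6.023e-01  a ← 81.270603 − (+0.000e+00/-6.023e-01) = 81.270603
converged: |Δa| < 1e-12 after 5 iterations
sag = a·(cosh(S/(2a)) − 1) = 81.270603·(cosh(0.939042) − 1) = 38.543888
T_max/T_min = cosh(S/(2a)) = 1.474266

a=81.271 sag=38.544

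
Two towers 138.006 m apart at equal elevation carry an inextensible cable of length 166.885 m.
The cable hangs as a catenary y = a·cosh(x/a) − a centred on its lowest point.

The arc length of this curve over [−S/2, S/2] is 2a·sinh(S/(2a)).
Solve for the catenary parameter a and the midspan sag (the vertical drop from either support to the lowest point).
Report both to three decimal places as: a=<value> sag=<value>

a=63.428 sag=41.385

seed: a₀ = √(S³/(24(L−S))) = √(138.006³/(24·28.879)) = 61.581499
iter 1: u=1.120515  f(a)=+1.868e+00  f'(a)=-1.061e+00  a ← 61.581499 − (+1.868e+00/-1.061e+00) = 63.342079
iter 2: u=1.089371  f(a)=+8.311e-02  f'(a)=-9.686e-01  a ← 63.342079 − (+8.311e-02/-9.686e-01) = 63.427884
iter 3: u=1.087897  f(a)=+1.814e-04  f'(a)=-9.643e-01  a ← 63.427884 − (+1.814e-04/-9.643e-01) = 63.428072
iter 4: u=1.087894  f(a)=+8.690e-10  f'(a)=-9.643e-01  a ← 63.428072 − (+8.690e-10/-9.643e-01) = 63.428072
iter 5: u=1.087894  f(a)=+0.000e+00  f'(a)=-9.643e-01  a ← 63.428072 − (+0.000e+00/-9.643e-01) = 63.428072
converged: |Δa| < 1e-12 after 5 iterations
sag = a·(cosh(S/(2a)) − 1) = 63.428072·(cosh(1.087894) − 1) = 41.384957
T_max/T_min = cosh(S/(2a)) = 1.652471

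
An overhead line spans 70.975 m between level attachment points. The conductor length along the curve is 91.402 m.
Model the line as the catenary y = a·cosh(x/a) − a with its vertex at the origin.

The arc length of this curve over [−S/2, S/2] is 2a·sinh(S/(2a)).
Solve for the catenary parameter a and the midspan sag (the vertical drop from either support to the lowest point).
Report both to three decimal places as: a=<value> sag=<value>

seed: a₀ = √(S³/(24(L−S))) = √(70.975³/(24·20.427)) = 27.005373
iter 1: u=1.314090  f(a)=+1.838e+00  f'(a)=-1.791e+00  a ← 27.005373 − (+1.838e+00/-1.791e+00) = 28.031787
iter 2: u=1.265974  f(a)=+1.100e-01  f'(a)=-1.582e+00  a ← 28.031787 − (+1.100e-01/-1.582e+00) = 28.101300
iter 3: u=1.262842  f(a)=+4.493e-04  f'(a)=-1.569e+00  a ← 28.101300 − (+4.493e-04/-1.569e+00) = 28.101586
iter 4: u=1.262829  f(a)=+7.564e-09  f'(a)=-1.569e+00  a ← 28.101586 − (+7.564e-09/-1.569e+00) = 28.101586
iter 5: u=1.262829  f(a)=+0.000e+00  f'(a)=-1.569e+00  a ← 28.101586 − (+0.000e+00/-1.569e+00) = 28.101586
converged: |Δa| < 1e-12 after 5 iterations
sag = a·(cosh(S/(2a)) − 1) = 28.101586·(cosh(1.262829) − 1) = 25.548023
T_max/T_min = cosh(S/(2a)) = 1.909131

a=28.102 sag=25.548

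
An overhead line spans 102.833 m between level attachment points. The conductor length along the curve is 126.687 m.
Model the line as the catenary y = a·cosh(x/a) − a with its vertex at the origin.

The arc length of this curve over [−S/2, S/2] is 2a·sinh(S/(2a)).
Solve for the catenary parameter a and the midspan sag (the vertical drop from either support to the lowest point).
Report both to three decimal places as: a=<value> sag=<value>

seed: a₀ = √(S³/(24(L−S))) = √(102.833³/(24·23.854)) = 43.582539
iter 1: u=1.179750  f(a)=+1.716e+00  f'(a)=-1.255e+00  a ← 43.582539 − (+1.716e+00/-1.255e+00) = 44.950182
iter 2: u=1.143855  f(a)=+8.409e-02  f'(a)=-1.135e+00  a ← 44.950182 − (+8.409e-02/-1.135e+00) = 45.024300
iter 3: u=1.141972  f(a)=+2.249e-04  f'(a)=-1.128e+00  a ← 45.024300 − (+2.249e-04/-1.128e+00) = 45.024500
iter 4: u=1.141967  f(a)=+1.619e-09  f'(a)=-1.128e+00  a ← 45.024500 − (+1.619e-09/-1.128e+00) = 45.024500
iter 5: u=1.141967  f(a)=+0.000e+00  f'(a)=-1.128e+00  a ← 45.024500 − (+0.000e+00/-1.128e+00) = 45.024500
converged: |Δa| < 1e-12 after 5 iterations
sag = a·(cosh(S/(2a)) − 1) = 45.024500·(cosh(1.141967) − 1) = 32.690393
T_max/T_min = cosh(S/(2a)) = 1.726058

a=45.024 sag=32.690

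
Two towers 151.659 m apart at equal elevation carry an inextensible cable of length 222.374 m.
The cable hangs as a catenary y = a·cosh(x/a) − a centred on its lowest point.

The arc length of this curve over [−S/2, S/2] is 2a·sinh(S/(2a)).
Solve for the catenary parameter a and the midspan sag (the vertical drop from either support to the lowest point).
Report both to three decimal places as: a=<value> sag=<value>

a=48.218 sag=72.974

seed: a₀ = √(S³/(24(L−S))) = √(151.659³/(24·70.715)) = 45.335759
iter 1: u=1.672620  f(a)=+1.058e+01  f'(a)=-4.084e+00  a ← 45.335759 − (+1.058e+01/-4.084e+00) = 47.925466
iter 2: u=1.582238  f(a)=+9.740e-01  f'(a)=-3.364e+00  a ← 47.925466 − (+9.740e-01/-3.364e+00) = 48.215017
iter 3: u=1.572736  f(a)=+1.011e-02  f'(a)=-3.294e+00  a ← 48.215017 − (+1.011e-02/-3.294e+00) = 48.218085
iter 4: u=1.572636  f(a)=+1.114e-06  f'(a)=-3.294e+00  a ← 48.218085 − (+1.114e-06/-3.294e+00) = 48.218086
iter 5: u=1.572636  f(a)=+2.842e-14  f'(a)=-3.294e+00  a ← 48.218086 − (+2.842e-14/-3.294e+00) = 48.218086
converged: |Δa| < 1e-12 after 5 iterations
sag = a·(cosh(S/(2a)) − 1) = 48.218086·(cosh(1.572636) − 1) = 72.974046
T_max/T_min = cosh(S/(2a)) = 2.513416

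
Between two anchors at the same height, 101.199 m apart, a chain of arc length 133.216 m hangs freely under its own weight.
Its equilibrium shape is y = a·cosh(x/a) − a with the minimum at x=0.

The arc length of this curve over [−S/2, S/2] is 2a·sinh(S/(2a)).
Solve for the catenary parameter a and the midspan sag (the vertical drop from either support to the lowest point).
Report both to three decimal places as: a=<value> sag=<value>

a=38.355 sag=38.507

seed: a₀ = √(S³/(24(L−S))) = √(101.199³/(24·32.017)) = 36.725557
iter 1: u=1.377774  f(a)=+3.180e+00  f'(a)=-2.098e+00  a ← 36.725557 − (+3.180e+00/-2.098e+00) = 38.241361
iter 2: u=1.323162  f(a)=+2.075e-01  f'(a)=-1.832e+00  a ← 38.241361 − (+2.075e-01/-1.832e+00) = 38.354594
iter 3: u=1.319255  f(a)=+1.019e-03  f'(a)=-1.814e+00  a ← 38.354594 − (+1.019e-03/-1.814e+00) = 38.355156
iter 4: u=1.319236  f(a)=+2.488e-08  f'(a)=-1.814e+00  a ← 38.355156 − (+2.488e-08/-1.814e+00) = 38.355156
iter 5: u=1.319236  f(a)=+0.000e+00  f'(a)=-1.814e+00  a ← 38.355156 − (+0.000e+00/-1.814e+00) = 38.355156
converged: |Δa| < 1e-12 after 5 iterations
sag = a·(cosh(S/(2a)) − 1) = 38.355156·(cosh(1.319236) − 1) = 38.506692
T_max/T_min = cosh(S/(2a)) = 2.003951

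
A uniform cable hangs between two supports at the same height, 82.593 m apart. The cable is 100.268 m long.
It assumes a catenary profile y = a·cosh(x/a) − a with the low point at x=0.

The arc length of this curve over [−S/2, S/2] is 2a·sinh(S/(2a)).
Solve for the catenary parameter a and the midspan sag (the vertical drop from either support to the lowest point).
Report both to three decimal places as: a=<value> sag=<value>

seed: a₀ = √(S³/(24(L−S))) = √(82.593³/(24·17.675)) = 36.444293
iter 1: u=1.133140  f(a)=+1.170e+00  f'(a)=-1.100e+00  a ← 36.444293 − (+1.170e+00/-1.100e+00) = 37.507626
iter 2: u=1.101016  f(a)=+5.316e-02  f'(a)=-1.002e+00  a ← 37.507626 − (+5.316e-02/-1.002e+00) = 37.560659
iter 3: u=1.099462  f(a)=+1.213e-04  f'(a)=-9.979e-01  a ← 37.560659 − (+1.213e-04/-9.979e-01) = 37.560781
iter 4: u=1.099458  f(a)=+6.349e-10  f'(a)=-9.979e-01  a ← 37.560781 − (+6.349e-10/-9.979e-01) = 37.560781
iter 5: u=1.099458  f(a)=-1.421e-14  f'(a)=-9.979e-01  a ← 37.560781 − (-1.421e-14/-9.979e-01) = 37.560781
converged: |Δa| < 1e-12 after 5 iterations
sag = a·(cosh(S/(2a)) − 1) = 37.560781·(cosh(1.099458) − 1) = 25.082896
T_max/T_min = cosh(S/(2a)) = 1.667795

a=37.561 sag=25.083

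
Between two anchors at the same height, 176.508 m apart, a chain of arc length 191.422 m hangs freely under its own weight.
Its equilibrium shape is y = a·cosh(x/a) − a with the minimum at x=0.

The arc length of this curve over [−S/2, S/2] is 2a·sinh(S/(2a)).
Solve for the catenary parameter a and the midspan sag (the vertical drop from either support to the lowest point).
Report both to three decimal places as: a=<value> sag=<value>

a=125.490 sag=32.334

seed: a₀ = √(S³/(24(L−S))) = √(176.508³/(24·14.914)) = 123.949249
iter 1: u=0.712017  f(a)=+3.826e-01  f'(a)=-2.531e-01  a ← 123.949249 − (+3.826e-01/-2.531e-01) = 125.461250
iter 2: u=0.703436  f(a)=+7.114e-03  f'(a)=-2.437e-01  a ← 125.461250 − (+7.114e-03/-2.437e-01) = 125.490439
iter 3: u=0.703273  f(a)=+2.563e-06  f'(a)=-2.436e-01  a ← 125.490439 − (+2.563e-06/-2.436e-01) = 125.490449
iter 4: u=0.703273  f(a)=+3.695e-13  f'(a)=-2.436e-01  a ← 125.490449 − (+3.695e-13/-2.436e-01) = 125.490449
converged: |Δa| < 1e-12 after 4 iterations
sag = a·(cosh(S/(2a)) − 1) = 125.490449·(cosh(0.703273) − 1) = 32.333657
T_max/T_min = cosh(S/(2a)) = 1.257658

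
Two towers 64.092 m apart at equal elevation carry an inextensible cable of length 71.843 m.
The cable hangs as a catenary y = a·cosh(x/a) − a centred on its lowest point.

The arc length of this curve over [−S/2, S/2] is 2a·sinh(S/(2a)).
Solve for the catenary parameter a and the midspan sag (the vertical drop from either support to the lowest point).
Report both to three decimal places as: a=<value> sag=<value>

a=38.284 sag=14.214

seed: a₀ = √(S³/(24(L−S))) = √(64.092³/(24·7.751)) = 37.620213
iter 1: u=0.851829  f(a)=+2.861e-01  f'(a)=-4.428e-01  a ← 37.620213 − (+2.861e-01/-4.428e-01) = 38.266443
iter 2: u=0.837444  f(a)=+7.539e-03  f'(a)=-4.197e-01  a ← 38.266443 − (+7.539e-03/-4.197e-01) = 38.284405
iter 3: u=0.837051  f(a)=+5.548e-06  f'(a)=-4.191e-01  a ← 38.284405 − (+5.548e-06/-4.191e-01) = 38.284419
iter 4: u=0.837051  f(a)=+3.013e-12  f'(a)=-4.191e-01  a ← 38.284419 − (+3.013e-12/-4.191e-01) = 38.284419
converged: |Δa| < 1e-12 after 4 iterations
sag = a·(cosh(S/(2a)) − 1) = 38.284419·(cosh(0.837051) − 1) = 14.213685
T_max/T_min = cosh(S/(2a)) = 1.371266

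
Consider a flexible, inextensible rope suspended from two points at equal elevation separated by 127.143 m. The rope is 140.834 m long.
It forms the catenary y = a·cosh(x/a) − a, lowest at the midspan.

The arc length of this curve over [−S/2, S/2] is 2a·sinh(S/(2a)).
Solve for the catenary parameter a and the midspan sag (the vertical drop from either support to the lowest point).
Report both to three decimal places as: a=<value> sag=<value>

a=80.336 sag=26.493

seed: a₀ = √(S³/(24(L−S))) = √(127.143³/(24·13.691)) = 79.088889
iter 1: u=0.803798  f(a)=+4.491e-01  f'(a)=-3.691e-01  a ← 79.088889 − (+4.491e-01/-3.691e-01) = 80.305729
iter 2: u=0.791618  f(a)=+1.058e-02  f'(a)=-3.519e-01  a ← 80.305729 − (+1.058e-02/-3.519e-01) = 80.335782
iter 3: u=0.791322  f(a)=+6.177e-06  f'(a)=-3.515e-01  a ← 80.335782 − (+6.177e-06/-3.515e-01) = 80.335799
iter 4: u=0.791322  f(a)=+2.075e-12  f'(a)=-3.515e-01  a ← 80.335799 − (+2.075e-12/-3.515e-01) = 80.335799
converged: |Δa| < 1e-12 after 4 iterations
sag = a·(cosh(S/(2a)) − 1) = 80.335799·(cosh(0.791322) − 1) = 26.493010
T_max/T_min = cosh(S/(2a)) = 1.329778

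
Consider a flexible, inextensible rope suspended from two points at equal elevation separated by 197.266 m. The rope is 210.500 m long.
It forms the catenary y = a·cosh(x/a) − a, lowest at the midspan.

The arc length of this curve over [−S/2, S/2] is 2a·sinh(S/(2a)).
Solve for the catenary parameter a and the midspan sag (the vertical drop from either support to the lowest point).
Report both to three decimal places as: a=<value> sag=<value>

a=157.004 sag=32.014

seed: a₀ = √(S³/(24(L−S))) = √(197.266³/(24·13.234)) = 155.463046
iter 1: u=0.634447  f(a)=+2.689e-01  f'(a)=-1.772e-01  a ← 155.463046 − (+2.689e-01/-1.772e-01) = 156.980588
iter 2: u=0.628313  f(a)=+3.988e-03  f'(a)=-1.720e-01  a ← 156.980588 − (+3.988e-03/-1.720e-01) = 157.003778
iter 3: u=0.628221  f(a)=+9.066e-07  f'(a)=-1.719e-01  a ← 157.003778 − (+9.066e-07/-1.719e-01) = 157.003784
iter 4: u=0.628221  f(a)=+2.842e-14  f'(a)=-1.719e-01  a ← 157.003784 − (+2.842e-14/-1.719e-01) = 157.003784
converged: |Δa| < 1e-12 after 4 iterations
sag = a·(cosh(S/(2a)) − 1) = 157.003784·(cosh(0.628221) − 1) = 32.014074
T_max/T_min = cosh(S/(2a)) = 1.203906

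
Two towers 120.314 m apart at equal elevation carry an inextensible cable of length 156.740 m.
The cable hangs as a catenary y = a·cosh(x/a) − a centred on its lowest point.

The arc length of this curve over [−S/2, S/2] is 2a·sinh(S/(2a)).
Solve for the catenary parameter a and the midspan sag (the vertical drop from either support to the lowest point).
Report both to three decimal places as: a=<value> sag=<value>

a=46.534 sag=44.610

seed: a₀ = √(S³/(24(L−S))) = √(120.314³/(24·36.426)) = 44.633700
iter 1: u=1.347793  f(a)=+3.455e+00  f'(a)=-1.949e+00  a ← 44.633700 − (+3.455e+00/-1.949e+00) = 46.406877
iter 2: u=1.296295  f(a)=+2.166e-01  f'(a)=-1.711e+00  a ← 46.406877 − (+2.166e-01/-1.711e+00) = 46.533430
iter 3: u=1.292770  f(a)=+9.767e-04  f'(a)=-1.696e+00  a ← 46.533430 − (+9.767e-04/-1.696e+00) = 46.534006
iter 4: u=1.292754  f(a)=+2.006e-08  f'(a)=-1.696e+00  a ← 46.534006 − (+2.006e-08/-1.696e+00) = 46.534006
iter 5: u=1.292754  f(a)=+2.842e-14  f'(a)=-1.696e+00  a ← 46.534006 − (+2.842e-14/-1.696e+00) = 46.534006
converged: |Δa| < 1e-12 after 5 iterations
sag = a·(cosh(S/(2a)) − 1) = 46.534006·(cosh(1.292754) − 1) = 44.610224
T_max/T_min = cosh(S/(2a)) = 1.958659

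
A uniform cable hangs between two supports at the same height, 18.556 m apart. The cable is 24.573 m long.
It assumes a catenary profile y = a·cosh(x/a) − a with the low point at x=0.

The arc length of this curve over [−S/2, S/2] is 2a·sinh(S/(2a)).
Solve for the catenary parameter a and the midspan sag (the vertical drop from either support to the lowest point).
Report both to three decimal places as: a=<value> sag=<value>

a=6.954 sag=7.164

seed: a₀ = √(S³/(24(L−S))) = √(18.556³/(24·6.017)) = 6.651673
iter 1: u=1.394837  f(a)=+6.132e-01  f'(a)=-2.187e+00  a ← 6.651673 − (+6.132e-01/-2.187e+00) = 6.932113
iter 2: u=1.338409  f(a)=+4.091e-02  f'(a)=-1.904e+00  a ← 6.932113 − (+4.091e-02/-1.904e+00) = 6.953604
iter 3: u=1.334272  f(a)=+2.109e-04  f'(a)=-1.884e+00  a ← 6.953604 − (+2.109e-04/-1.884e+00) = 6.953716
iter 4: u=1.334251  f(a)=+5.669e-09  f'(a)=-1.884e+00  a ← 6.953716 − (+5.669e-09/-1.884e+00) = 6.953716
iter 5: u=1.334251  f(a)=+0.000e+00  f'(a)=-1.884e+00  a ← 6.953716 − (+0.000e+00/-1.884e+00) = 6.953716
converged: |Δa| < 1e-12 after 5 iterations
sag = a·(cosh(S/(2a)) − 1) = 6.953716·(cosh(1.334251) − 1) = 7.164083
T_max/T_min = cosh(S/(2a)) = 2.030252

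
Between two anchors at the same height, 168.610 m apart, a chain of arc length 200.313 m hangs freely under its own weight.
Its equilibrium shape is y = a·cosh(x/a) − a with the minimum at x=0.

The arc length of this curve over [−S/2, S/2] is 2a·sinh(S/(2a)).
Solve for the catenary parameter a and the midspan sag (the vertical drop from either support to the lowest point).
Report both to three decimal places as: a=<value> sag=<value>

seed: a₀ = √(S³/(24(L−S))) = √(168.610³/(24·31.703)) = 79.372341
iter 1: u=1.062146  f(a)=+1.837e+00  f'(a)=-8.927e-01  a ← 79.372341 − (+1.837e+00/-8.927e-01) = 81.430307
iter 2: u=1.035303  f(a)=+7.387e-02  f'(a)=-8.222e-01  a ← 81.430307 − (+7.387e-02/-8.222e-01) = 81.520157
iter 3: u=1.034161  f(a)=+1.305e-04  f'(a)=-8.193e-01  a ← 81.520157 − (+1.305e-04/-8.193e-01) = 81.520316
iter 4: u=1.034159  f(a)=+4.092e-10  f'(a)=-8.193e-01  a ← 81.520316 − (+4.092e-10/-8.193e-01) = 81.520316
iter 5: u=1.034159  f(a)=-8.527e-14  f'(a)=-8.193e-01  a ← 81.520316 − (-8.527e-14/-8.193e-01) = 81.520316
converged: |Δa| < 1e-12 after 5 iterations
sag = a·(cosh(S/(2a)) − 1) = 81.520316·(cosh(1.034159) − 1) = 47.618704
T_max/T_min = cosh(S/(2a)) = 1.584133

a=81.520 sag=47.619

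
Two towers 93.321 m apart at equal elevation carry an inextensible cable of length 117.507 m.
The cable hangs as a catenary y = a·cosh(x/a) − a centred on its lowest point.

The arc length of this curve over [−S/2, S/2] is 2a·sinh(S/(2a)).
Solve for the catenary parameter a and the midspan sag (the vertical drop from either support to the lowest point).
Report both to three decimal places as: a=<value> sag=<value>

seed: a₀ = √(S³/(24(L−S))) = √(93.321³/(24·24.186)) = 37.418074
iter 1: u=1.247004  f(a)=+1.952e+00  f'(a)=-1.505e+00  a ← 37.418074 − (+1.952e+00/-1.505e+00) = 38.714617
iter 2: u=1.205242  f(a)=+1.060e-01  f'(a)=-1.346e+00  a ← 38.714617 − (+1.060e-01/-1.346e+00) = 38.793403
iter 3: u=1.202795  f(a)=+3.527e-04  f'(a)=-1.337e+00  a ← 38.793403 − (+3.527e-04/-1.337e+00) = 38.793667
iter 4: u=1.202787  f(a)=+3.932e-09  f'(a)=-1.337e+00  a ← 38.793667 − (+3.932e-09/-1.337e+00) = 38.793667
iter 5: u=1.202787  f(a)=+1.421e-14  f'(a)=-1.337e+00  a ← 38.793667 − (+1.421e-14/-1.337e+00) = 38.793667
converged: |Δa| < 1e-12 after 5 iterations
sag = a·(cosh(S/(2a)) − 1) = 38.793667·(cosh(1.202787) − 1) = 31.611747
T_max/T_min = cosh(S/(2a)) = 1.814869

a=38.794 sag=31.612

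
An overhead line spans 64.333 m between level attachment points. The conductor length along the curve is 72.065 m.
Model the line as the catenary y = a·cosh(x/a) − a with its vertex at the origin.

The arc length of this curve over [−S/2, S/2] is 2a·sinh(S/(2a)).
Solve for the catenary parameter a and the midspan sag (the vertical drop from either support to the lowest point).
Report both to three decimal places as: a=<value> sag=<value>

seed: a₀ = √(S³/(24(L−S))) = √(64.333³/(24·7.732)) = 37.879057
iter 1: u=0.849190  f(a)=+2.836e-01  f'(a)=-4.385e-01  a ← 37.879057 − (+2.836e-01/-4.385e-01) = 38.525922
iter 2: u=0.834931  f(a)=+7.428e-03  f'(a)=-4.158e-01  a ← 38.525922 − (+7.428e-03/-4.158e-01) = 38.543789
iter 3: u=0.834544  f(a)=+5.400e-06  f'(a)=-4.152e-01  a ← 38.543789 − (+5.400e-06/-4.152e-01) = 38.543802
iter 4: u=0.834544  f(a)=+2.871e-12  f'(a)=-4.152e-01  a ← 38.543802 − (+2.871e-12/-4.152e-01) = 38.543802
converged: |Δa| < 1e-12 after 4 iterations
sag = a·(cosh(S/(2a)) − 1) = 38.543802·(cosh(0.834544) − 1) = 14.219497
T_max/T_min = cosh(S/(2a)) = 1.368918

a=38.544 sag=14.219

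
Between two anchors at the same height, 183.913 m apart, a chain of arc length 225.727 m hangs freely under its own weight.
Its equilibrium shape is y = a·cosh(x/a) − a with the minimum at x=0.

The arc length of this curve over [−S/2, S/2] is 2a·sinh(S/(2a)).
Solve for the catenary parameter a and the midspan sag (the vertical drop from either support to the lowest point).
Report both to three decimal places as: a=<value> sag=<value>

seed: a₀ = √(S³/(24(L−S))) = √(183.913³/(24·41.814)) = 78.732160
iter 1: u=1.167966  f(a)=+2.946e+00  f'(a)=-1.214e+00  a ← 78.732160 − (+2.946e+00/-1.214e+00) = 81.158559
iter 2: u=1.133047  f(a)=+1.417e-01  f'(a)=-1.100e+00  a ← 81.158559 − (+1.417e-01/-1.100e+00) = 81.287361
iter 3: u=1.131252  f(a)=+3.643e-04  f'(a)=-1.094e+00  a ← 81.287361 − (+3.643e-04/-1.094e+00) = 81.287694
iter 4: u=1.131247  f(a)=+2.422e-09  f'(a)=-1.094e+00  a ← 81.287694 − (+2.422e-09/-1.094e+00) = 81.287694
iter 5: u=1.131247  f(a)=+0.000e+00  f'(a)=-1.094e+00  a ← 81.287694 − (+0.000e+00/-1.094e+00) = 81.287694
converged: |Δa| < 1e-12 after 5 iterations
sag = a·(cosh(S/(2a)) − 1) = 81.287694·(cosh(1.131247) − 1) = 57.801697
T_max/T_min = cosh(S/(2a)) = 1.711076

a=81.288 sag=57.802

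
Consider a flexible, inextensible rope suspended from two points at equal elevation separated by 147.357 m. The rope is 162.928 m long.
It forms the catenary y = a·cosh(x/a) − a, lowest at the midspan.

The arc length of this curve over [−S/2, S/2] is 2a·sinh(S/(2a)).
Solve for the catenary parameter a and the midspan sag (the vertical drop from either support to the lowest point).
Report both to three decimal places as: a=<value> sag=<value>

a=93.964 sag=30.397

seed: a₀ = √(S³/(24(L−S))) = √(147.357³/(24·15.571)) = 92.532071
iter 1: u=0.796248  f(a)=+5.011e-01  f'(a)=-3.584e-01  a ← 92.532071 − (+5.011e-01/-3.584e-01) = 93.930381
iter 2: u=0.784395  f(a)=+1.159e-02  f'(a)=-3.420e-01  a ← 93.930381 − (+1.159e-02/-3.420e-01) = 93.964258
iter 3: u=0.784112  f(a)=+6.517e-06  f'(a)=-3.416e-01  a ← 93.964258 − (+6.517e-06/-3.416e-01) = 93.964277
iter 4: u=0.784112  f(a)=+2.046e-12  f'(a)=-3.416e-01  a ← 93.964277 − (+2.046e-12/-3.416e-01) = 93.964277
converged: |Δa| < 1e-12 after 4 iterations
sag = a·(cosh(S/(2a)) − 1) = 93.964277·(cosh(0.784112) − 1) = 30.396764
T_max/T_min = cosh(S/(2a)) = 1.323493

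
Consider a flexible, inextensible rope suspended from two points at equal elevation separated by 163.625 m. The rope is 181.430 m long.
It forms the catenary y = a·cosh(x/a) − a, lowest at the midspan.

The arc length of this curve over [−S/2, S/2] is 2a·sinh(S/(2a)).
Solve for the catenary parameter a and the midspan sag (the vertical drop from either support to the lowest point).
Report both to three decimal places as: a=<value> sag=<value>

seed: a₀ = √(S³/(24(L−S))) = √(163.625³/(24·17.805)) = 101.250664
iter 1: u=0.808019  f(a)=+5.904e-01  f'(a)=-3.752e-01  a ← 101.250664 − (+5.904e-01/-3.752e-01) = 102.824088
iter 2: u=0.795655  f(a)=+1.404e-02  f'(a)=-3.575e-01  a ← 102.824088 − (+1.404e-02/-3.575e-01) = 102.863364
iter 3: u=0.795351  f(a)=+8.375e-06  f'(a)=-3.571e-01  a ← 102.863364 − (+8.375e-06/-3.571e-01) = 102.863387
iter 4: u=0.795351  f(a)=+2.956e-12  f'(a)=-3.571e-01  a ← 102.863387 − (+2.956e-12/-3.571e-01) = 102.863387
converged: |Δa| < 1e-12 after 4 iterations
sag = a·(cosh(S/(2a)) − 1) = 102.863387·(cosh(0.795351) − 1) = 34.286486
T_max/T_min = cosh(S/(2a)) = 1.333321

a=102.863 sag=34.286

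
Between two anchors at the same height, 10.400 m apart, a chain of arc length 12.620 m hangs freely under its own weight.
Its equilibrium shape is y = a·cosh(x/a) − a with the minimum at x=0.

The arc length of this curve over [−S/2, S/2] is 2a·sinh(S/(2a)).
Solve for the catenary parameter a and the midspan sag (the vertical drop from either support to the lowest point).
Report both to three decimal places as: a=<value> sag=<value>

seed: a₀ = √(S³/(24(L−S))) = √(10.400³/(24·2.220)) = 4.594814
iter 1: u=1.131711  f(a)=+1.466e-01  f'(a)=-1.096e+00  a ← 4.594814 − (+1.466e-01/-1.096e+00) = 4.728570
iter 2: u=1.099698  f(a)=+6.644e-03  f'(a)=-9.986e-01  a ← 4.728570 − (+6.644e-03/-9.986e-01) = 4.735223
iter 3: u=1.098153  f(a)=+1.509e-05  f'(a)=-9.940e-01  a ← 4.735223 − (+1.509e-05/-9.940e-01) = 4.735238
iter 4: u=1.098150  f(a)=+7.817e-11  f'(a)=-9.940e-01  a ← 4.735238 − (+7.817e-11/-9.940e-01) = 4.735238
iter 5: u=1.098150  f(a)=+1.776e-15  f'(a)=-9.940e-01  a ← 4.735238 − (+1.776e-15/-9.940e-01) = 4.735238
converged: |Δa| < 1e-12 after 5 iterations
sag = a·(cosh(S/(2a)) − 1) = 4.735238·(cosh(1.098150) − 1) = 3.153905
T_max/T_min = cosh(S/(2a)) = 1.666050

a=4.735 sag=3.154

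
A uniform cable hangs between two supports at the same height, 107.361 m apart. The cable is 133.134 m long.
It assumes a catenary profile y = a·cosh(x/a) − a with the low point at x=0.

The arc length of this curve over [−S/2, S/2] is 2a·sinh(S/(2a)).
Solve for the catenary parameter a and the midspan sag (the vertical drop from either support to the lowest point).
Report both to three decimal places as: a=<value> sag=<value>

a=46.257 sag=34.804

seed: a₀ = √(S³/(24(L−S))) = √(107.361³/(24·25.773)) = 44.728230
iter 1: u=1.200148  f(a)=+1.921e+00  f'(a)=-1.327e+00  a ← 44.728230 − (+1.921e+00/-1.327e+00) = 46.175696
iter 2: u=1.162527  f(a)=+9.719e-02  f'(a)=-1.196e+00  a ← 46.175696 − (+9.719e-02/-1.196e+00) = 46.256964
iter 3: u=1.160485  f(a)=+2.781e-04  f'(a)=-1.189e+00  a ← 46.256964 − (+2.781e-04/-1.189e+00) = 46.257198
iter 4: u=1.160479  f(a)=+2.292e-09  f'(a)=-1.189e+00  a ← 46.257198 − (+2.292e-09/-1.189e+00) = 46.257198
iter 5: u=1.160479  f(a)=+0.000e+00  f'(a)=-1.189e+00  a ← 46.257198 − (+0.000e+00/-1.189e+00) = 46.257198
converged: |Δa| < 1e-12 after 5 iterations
sag = a·(cosh(S/(2a)) − 1) = 46.257198·(cosh(1.160479) − 1) = 34.803852
T_max/T_min = cosh(S/(2a)) = 1.752399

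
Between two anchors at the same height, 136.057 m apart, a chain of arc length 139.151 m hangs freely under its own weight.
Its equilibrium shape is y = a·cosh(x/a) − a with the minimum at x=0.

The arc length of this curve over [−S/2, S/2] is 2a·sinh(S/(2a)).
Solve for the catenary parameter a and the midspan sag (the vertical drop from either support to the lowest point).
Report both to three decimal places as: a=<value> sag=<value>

a=184.794 sag=12.664

seed: a₀ = √(S³/(24(L−S))) = √(136.057³/(24·3.094)) = 184.168589
iter 1: u=0.369382  f(a)=+2.118e-02  f'(a)=-3.406e-02  a ← 184.168589 − (+2.118e-02/-3.406e-02) = 184.790321
iter 2: u=0.368139  f(a)=+1.077e-04  f'(a)=-3.371e-02  a ← 184.790321 − (+1.077e-04/-3.371e-02) = 184.793516
iter 3: u=0.368133  f(a)=+2.819e-09  f'(a)=-3.371e-02  a ← 184.793516 − (+2.819e-09/-3.371e-02) = 184.793516
iter 4: u=0.368133  f(a)=+0.000e+00  f'(a)=-3.371e-02  a ← 184.793516 − (+0.000e+00/-3.371e-02) = 184.793516
converged: |Δa| < 1e-12 after 4 iterations
sag = a·(cosh(S/(2a)) − 1) = 184.793516·(cosh(0.368133) − 1) = 12.663805
T_max/T_min = cosh(S/(2a)) = 1.068529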